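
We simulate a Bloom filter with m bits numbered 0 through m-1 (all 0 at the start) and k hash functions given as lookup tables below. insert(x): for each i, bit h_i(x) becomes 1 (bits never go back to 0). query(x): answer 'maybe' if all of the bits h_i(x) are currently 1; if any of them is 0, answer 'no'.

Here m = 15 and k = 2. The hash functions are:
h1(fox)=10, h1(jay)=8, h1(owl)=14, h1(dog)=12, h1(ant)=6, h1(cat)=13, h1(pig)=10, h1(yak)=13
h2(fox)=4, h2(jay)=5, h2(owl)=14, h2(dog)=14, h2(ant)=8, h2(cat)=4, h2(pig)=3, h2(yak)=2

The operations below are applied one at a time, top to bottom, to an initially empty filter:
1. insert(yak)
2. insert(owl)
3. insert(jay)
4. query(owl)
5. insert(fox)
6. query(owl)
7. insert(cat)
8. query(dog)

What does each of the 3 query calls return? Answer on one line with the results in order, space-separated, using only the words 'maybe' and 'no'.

Answer: maybe maybe no

Derivation:
Start: bits=000000000000000
Op 1: insert yak -> sets bits 2 13 -> bits=001000000000010
Op 2: insert owl -> sets bits 14 -> bits=001000000000011
Op 3: insert jay -> sets bits 5 8 -> bits=001001001000011
Op 4: query owl -> checks bit14=1 (all 1) -> maybe
Op 5: insert fox -> sets bits 4 10 -> bits=001011001010011
Op 6: query owl -> checks bit14=1 (all 1) -> maybe
Op 7: insert cat -> sets bits 4 13 -> bits=001011001010011
Op 8: query dog -> checks bit12=0, bit14=1 (has a 0) -> no
Query results in order: maybe maybe no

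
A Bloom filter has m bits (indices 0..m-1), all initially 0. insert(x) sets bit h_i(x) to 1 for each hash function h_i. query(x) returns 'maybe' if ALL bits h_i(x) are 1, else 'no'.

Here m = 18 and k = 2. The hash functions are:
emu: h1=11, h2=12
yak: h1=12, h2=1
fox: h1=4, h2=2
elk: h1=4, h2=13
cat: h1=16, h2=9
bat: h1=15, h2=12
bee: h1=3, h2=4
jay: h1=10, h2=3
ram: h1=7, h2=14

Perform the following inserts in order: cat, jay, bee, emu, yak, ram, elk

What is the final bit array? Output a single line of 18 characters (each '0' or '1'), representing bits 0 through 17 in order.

Start: bits=000000000000000000
After insert 'cat': sets bits 9 16 -> bits=000000000100000010
After insert 'jay': sets bits 3 10 -> bits=000100000110000010
After insert 'bee': sets bits 3 4 -> bits=000110000110000010
After insert 'emu': sets bits 11 12 -> bits=000110000111100010
After insert 'yak': sets bits 1 12 -> bits=010110000111100010
After insert 'ram': sets bits 7 14 -> bits=010110010111101010
After insert 'elk': sets bits 4 13 -> bits=010110010111111010

Answer: 010110010111111010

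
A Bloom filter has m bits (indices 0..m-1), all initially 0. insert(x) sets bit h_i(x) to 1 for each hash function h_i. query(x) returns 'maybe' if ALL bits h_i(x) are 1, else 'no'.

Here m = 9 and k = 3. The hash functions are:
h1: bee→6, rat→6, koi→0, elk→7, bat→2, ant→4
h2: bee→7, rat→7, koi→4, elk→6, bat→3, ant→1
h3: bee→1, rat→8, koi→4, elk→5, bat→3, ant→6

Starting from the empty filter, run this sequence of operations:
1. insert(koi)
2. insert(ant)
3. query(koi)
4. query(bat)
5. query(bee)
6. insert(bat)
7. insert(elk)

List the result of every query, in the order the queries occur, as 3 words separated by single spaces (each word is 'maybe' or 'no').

Start: bits=000000000
Op 1: insert koi -> sets bits 0 4 -> bits=100010000
Op 2: insert ant -> sets bits 1 4 6 -> bits=110010100
Op 3: query koi -> checks bit0=1, bit4=1 (all 1) -> maybe
Op 4: query bat -> checks bit2=0, bit3=0 (has a 0) -> no
Op 5: query bee -> checks bit1=1, bit6=1, bit7=0 (has a 0) -> no
Op 6: insert bat -> sets bits 2 3 -> bits=111110100
Op 7: insert elk -> sets bits 5 6 7 -> bits=111111110
Query results in order: maybe no no

Answer: maybe no no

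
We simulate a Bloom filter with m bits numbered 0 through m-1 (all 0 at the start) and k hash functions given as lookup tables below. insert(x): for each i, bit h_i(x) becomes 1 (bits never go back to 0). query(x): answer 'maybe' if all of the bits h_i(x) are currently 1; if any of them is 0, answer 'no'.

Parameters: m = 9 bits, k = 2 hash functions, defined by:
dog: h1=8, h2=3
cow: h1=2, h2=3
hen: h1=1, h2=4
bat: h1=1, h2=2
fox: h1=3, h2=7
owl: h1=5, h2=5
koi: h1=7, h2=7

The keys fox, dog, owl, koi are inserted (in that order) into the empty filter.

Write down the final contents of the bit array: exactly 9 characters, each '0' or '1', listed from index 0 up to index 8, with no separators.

Answer: 000101011

Derivation:
Start: bits=000000000
After insert 'fox': sets bits 3 7 -> bits=000100010
After insert 'dog': sets bits 3 8 -> bits=000100011
After insert 'owl': sets bits 5 -> bits=000101011
After insert 'koi': sets bits 7 -> bits=000101011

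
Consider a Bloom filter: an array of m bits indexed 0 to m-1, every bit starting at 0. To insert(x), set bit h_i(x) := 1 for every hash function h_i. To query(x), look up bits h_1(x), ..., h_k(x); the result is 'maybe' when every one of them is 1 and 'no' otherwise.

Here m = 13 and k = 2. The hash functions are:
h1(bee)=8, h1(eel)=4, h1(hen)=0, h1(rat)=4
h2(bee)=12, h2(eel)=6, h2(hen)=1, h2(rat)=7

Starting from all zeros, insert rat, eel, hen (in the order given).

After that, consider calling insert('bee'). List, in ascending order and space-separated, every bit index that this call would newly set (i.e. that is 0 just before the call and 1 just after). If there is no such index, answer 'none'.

Start: bits=0000000000000
After insert 'rat': sets bits 4 7 -> bits=0000100100000
After insert 'eel': sets bits 4 6 -> bits=0000101100000
After insert 'hen': sets bits 0 1 -> bits=1100101100000
insert 'bee' would touch bits 8 12; currently bit8=0, bit12=0
Bits that are 0 among those (would change 0->1): 8 12

Answer: 8 12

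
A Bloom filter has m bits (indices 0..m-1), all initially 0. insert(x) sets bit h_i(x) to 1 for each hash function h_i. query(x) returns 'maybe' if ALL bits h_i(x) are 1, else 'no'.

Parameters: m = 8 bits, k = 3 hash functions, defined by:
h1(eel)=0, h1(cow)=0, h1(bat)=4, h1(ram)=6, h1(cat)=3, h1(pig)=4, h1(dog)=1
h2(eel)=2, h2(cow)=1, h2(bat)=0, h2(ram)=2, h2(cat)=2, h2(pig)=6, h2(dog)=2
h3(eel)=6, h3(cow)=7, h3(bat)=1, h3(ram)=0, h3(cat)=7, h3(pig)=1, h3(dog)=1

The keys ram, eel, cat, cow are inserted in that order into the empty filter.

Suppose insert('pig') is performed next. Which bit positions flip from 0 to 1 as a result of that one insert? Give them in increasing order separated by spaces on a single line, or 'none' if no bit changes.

Start: bits=00000000
After insert 'ram': sets bits 0 2 6 -> bits=10100010
After insert 'eel': sets bits 0 2 6 -> bits=10100010
After insert 'cat': sets bits 2 3 7 -> bits=10110011
After insert 'cow': sets bits 0 1 7 -> bits=11110011
insert 'pig' would touch bits 1 4 6; currently bit1=1, bit4=0, bit6=1
Bits that are 0 among those (would change 0->1): 4

Answer: 4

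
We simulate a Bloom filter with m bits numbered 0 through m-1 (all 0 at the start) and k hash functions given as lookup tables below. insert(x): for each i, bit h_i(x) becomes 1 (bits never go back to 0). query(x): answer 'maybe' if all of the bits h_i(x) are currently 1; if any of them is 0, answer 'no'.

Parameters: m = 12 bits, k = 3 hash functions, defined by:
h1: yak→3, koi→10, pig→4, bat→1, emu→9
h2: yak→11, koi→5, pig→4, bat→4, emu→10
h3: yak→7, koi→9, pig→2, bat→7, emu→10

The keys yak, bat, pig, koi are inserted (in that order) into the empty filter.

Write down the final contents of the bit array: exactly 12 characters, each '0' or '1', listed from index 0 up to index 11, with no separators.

Answer: 011111010111

Derivation:
Start: bits=000000000000
After insert 'yak': sets bits 3 7 11 -> bits=000100010001
After insert 'bat': sets bits 1 4 7 -> bits=010110010001
After insert 'pig': sets bits 2 4 -> bits=011110010001
After insert 'koi': sets bits 5 9 10 -> bits=011111010111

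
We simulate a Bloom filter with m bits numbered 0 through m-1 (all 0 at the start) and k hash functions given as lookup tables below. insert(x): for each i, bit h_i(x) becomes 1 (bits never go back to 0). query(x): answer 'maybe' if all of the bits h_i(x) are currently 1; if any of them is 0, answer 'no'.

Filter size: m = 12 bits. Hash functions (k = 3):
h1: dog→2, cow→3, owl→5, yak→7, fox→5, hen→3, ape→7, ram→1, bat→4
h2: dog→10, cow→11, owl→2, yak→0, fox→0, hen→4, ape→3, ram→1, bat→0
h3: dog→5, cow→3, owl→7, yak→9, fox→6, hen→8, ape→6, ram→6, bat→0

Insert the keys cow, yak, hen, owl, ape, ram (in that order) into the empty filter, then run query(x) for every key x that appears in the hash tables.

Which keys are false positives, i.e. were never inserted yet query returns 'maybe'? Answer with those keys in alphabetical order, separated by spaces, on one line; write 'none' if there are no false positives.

Start: bits=000000000000
After insert 'cow': sets bits 3 11 -> bits=000100000001
After insert 'yak': sets bits 0 7 9 -> bits=100100010101
After insert 'hen': sets bits 3 4 8 -> bits=100110011101
After insert 'owl': sets bits 2 5 7 -> bits=101111011101
After insert 'ape': sets bits 3 6 7 -> bits=101111111101
After insert 'ram': sets bits 1 6 -> bits=111111111101
Not inserted: bat dog fox — query each against bits=111111111101:
query bat: checks bit0=1, bit4=1 (all 1) -> maybe => FALSE POSITIVE
query dog: checks bit2=1, bit5=1, bit10=0 (has a 0) -> no => not a false positive
query fox: checks bit0=1, bit5=1, bit6=1 (all 1) -> maybe => FALSE POSITIVE
False positives (alphabetical): bat fox

Answer: bat fox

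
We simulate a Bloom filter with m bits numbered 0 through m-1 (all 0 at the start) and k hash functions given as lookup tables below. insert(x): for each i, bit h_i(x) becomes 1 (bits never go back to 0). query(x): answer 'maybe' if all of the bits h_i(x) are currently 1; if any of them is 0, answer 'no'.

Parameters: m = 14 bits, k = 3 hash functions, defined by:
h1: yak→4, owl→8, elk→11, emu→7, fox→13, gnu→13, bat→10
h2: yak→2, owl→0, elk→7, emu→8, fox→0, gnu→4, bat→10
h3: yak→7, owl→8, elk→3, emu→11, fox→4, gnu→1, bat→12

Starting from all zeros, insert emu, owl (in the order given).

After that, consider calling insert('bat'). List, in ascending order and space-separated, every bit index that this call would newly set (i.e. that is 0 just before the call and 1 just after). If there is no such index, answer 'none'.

Start: bits=00000000000000
After insert 'emu': sets bits 7 8 11 -> bits=00000001100100
After insert 'owl': sets bits 0 8 -> bits=10000001100100
insert 'bat' would touch bits 10 12; currently bit10=0, bit12=0
Bits that are 0 among those (would change 0->1): 10 12

Answer: 10 12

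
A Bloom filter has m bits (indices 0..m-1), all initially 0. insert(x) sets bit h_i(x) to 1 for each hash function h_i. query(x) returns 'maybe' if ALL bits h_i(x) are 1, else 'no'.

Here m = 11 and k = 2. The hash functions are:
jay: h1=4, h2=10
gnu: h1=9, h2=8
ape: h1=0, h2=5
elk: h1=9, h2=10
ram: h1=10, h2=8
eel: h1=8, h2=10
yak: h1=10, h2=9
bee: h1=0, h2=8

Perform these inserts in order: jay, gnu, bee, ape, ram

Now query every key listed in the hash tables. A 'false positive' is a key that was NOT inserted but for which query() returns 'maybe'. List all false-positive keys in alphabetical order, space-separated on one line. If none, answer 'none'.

Answer: eel elk yak

Derivation:
Start: bits=00000000000
After insert 'jay': sets bits 4 10 -> bits=00001000001
After insert 'gnu': sets bits 8 9 -> bits=00001000111
After insert 'bee': sets bits 0 8 -> bits=10001000111
After insert 'ape': sets bits 0 5 -> bits=10001100111
After insert 'ram': sets bits 8 10 -> bits=10001100111
Not inserted: eel elk yak — query each against bits=10001100111:
query eel: checks bit8=1, bit10=1 (all 1) -> maybe => FALSE POSITIVE
query elk: checks bit9=1, bit10=1 (all 1) -> maybe => FALSE POSITIVE
query yak: checks bit9=1, bit10=1 (all 1) -> maybe => FALSE POSITIVE
False positives (alphabetical): eel elk yak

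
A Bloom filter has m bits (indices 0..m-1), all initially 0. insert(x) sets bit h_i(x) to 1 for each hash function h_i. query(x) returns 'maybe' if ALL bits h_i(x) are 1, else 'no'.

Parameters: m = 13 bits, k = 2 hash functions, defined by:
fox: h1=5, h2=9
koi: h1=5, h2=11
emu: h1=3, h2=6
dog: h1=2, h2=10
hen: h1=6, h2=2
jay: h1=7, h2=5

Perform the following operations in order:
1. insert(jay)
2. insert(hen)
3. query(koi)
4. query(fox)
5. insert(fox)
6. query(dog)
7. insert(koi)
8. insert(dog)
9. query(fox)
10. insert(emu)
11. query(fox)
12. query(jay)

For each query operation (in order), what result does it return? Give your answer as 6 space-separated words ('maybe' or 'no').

Start: bits=0000000000000
Op 1: insert jay -> sets bits 5 7 -> bits=0000010100000
Op 2: insert hen -> sets bits 2 6 -> bits=0010011100000
Op 3: query koi -> checks bit5=1, bit11=0 (has a 0) -> no
Op 4: query fox -> checks bit5=1, bit9=0 (has a 0) -> no
Op 5: insert fox -> sets bits 5 9 -> bits=0010011101000
Op 6: query dog -> checks bit2=1, bit10=0 (has a 0) -> no
Op 7: insert koi -> sets bits 5 11 -> bits=0010011101010
Op 8: insert dog -> sets bits 2 10 -> bits=0010011101110
Op 9: query fox -> checks bit5=1, bit9=1 (all 1) -> maybe
Op 10: insert emu -> sets bits 3 6 -> bits=0011011101110
Op 11: query fox -> checks bit5=1, bit9=1 (all 1) -> maybe
Op 12: query jay -> checks bit5=1, bit7=1 (all 1) -> maybe
Query results in order: no no no maybe maybe maybe

Answer: no no no maybe maybe maybe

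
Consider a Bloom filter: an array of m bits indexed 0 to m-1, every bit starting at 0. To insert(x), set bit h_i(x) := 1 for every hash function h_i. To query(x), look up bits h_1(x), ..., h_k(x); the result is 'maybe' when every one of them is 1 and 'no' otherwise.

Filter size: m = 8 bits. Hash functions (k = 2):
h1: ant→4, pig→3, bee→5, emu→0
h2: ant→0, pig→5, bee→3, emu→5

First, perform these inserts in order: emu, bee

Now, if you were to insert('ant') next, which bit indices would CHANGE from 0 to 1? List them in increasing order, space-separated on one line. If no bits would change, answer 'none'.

Start: bits=00000000
After insert 'emu': sets bits 0 5 -> bits=10000100
After insert 'bee': sets bits 3 5 -> bits=10010100
insert 'ant' would touch bits 0 4; currently bit0=1, bit4=0
Bits that are 0 among those (would change 0->1): 4

Answer: 4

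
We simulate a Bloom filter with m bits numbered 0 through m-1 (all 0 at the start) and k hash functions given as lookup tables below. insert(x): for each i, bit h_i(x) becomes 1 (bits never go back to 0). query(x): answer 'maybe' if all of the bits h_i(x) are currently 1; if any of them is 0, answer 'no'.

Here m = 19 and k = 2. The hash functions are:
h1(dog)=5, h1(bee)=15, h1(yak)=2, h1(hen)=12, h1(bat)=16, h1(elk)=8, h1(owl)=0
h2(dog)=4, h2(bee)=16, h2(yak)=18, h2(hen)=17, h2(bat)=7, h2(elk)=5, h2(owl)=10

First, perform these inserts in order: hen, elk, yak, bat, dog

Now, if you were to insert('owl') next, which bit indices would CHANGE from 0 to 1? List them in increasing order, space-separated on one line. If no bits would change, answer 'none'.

Answer: 0 10

Derivation:
Start: bits=0000000000000000000
After insert 'hen': sets bits 12 17 -> bits=0000000000001000010
After insert 'elk': sets bits 5 8 -> bits=0000010010001000010
After insert 'yak': sets bits 2 18 -> bits=0010010010001000011
After insert 'bat': sets bits 7 16 -> bits=0010010110001000111
After insert 'dog': sets bits 4 5 -> bits=0010110110001000111
insert 'owl' would touch bits 0 10; currently bit0=0, bit10=0
Bits that are 0 among those (would change 0->1): 0 10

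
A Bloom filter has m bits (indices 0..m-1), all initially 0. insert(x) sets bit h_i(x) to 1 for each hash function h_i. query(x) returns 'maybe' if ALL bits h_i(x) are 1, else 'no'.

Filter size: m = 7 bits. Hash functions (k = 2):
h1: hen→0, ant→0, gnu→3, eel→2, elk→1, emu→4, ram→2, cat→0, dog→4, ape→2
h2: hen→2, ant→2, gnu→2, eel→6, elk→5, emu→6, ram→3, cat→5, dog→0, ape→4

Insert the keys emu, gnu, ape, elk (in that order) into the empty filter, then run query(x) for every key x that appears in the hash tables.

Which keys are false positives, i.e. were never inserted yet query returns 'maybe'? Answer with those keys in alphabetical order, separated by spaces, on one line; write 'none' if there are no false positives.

Start: bits=0000000
After insert 'emu': sets bits 4 6 -> bits=0000101
After insert 'gnu': sets bits 2 3 -> bits=0011101
After insert 'ape': sets bits 2 4 -> bits=0011101
After insert 'elk': sets bits 1 5 -> bits=0111111
Not inserted: ant cat dog eel hen ram — query each against bits=0111111:
query ant: checks bit0=0, bit2=1 (has a 0) -> no => not a false positive
query cat: checks bit0=0, bit5=1 (has a 0) -> no => not a false positive
query dog: checks bit0=0, bit4=1 (has a 0) -> no => not a false positive
query eel: checks bit2=1, bit6=1 (all 1) -> maybe => FALSE POSITIVE
query hen: checks bit0=0, bit2=1 (has a 0) -> no => not a false positive
query ram: checks bit2=1, bit3=1 (all 1) -> maybe => FALSE POSITIVE
False positives (alphabetical): eel ram

Answer: eel ram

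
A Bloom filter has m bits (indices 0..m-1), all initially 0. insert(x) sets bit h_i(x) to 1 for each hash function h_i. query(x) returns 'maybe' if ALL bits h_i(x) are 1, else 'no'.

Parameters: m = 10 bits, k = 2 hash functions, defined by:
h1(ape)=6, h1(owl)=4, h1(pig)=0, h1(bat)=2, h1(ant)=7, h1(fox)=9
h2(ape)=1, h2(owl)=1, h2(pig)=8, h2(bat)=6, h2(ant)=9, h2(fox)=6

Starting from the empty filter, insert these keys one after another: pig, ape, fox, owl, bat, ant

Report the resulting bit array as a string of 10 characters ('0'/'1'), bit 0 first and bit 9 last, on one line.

Answer: 1110101111

Derivation:
Start: bits=0000000000
After insert 'pig': sets bits 0 8 -> bits=1000000010
After insert 'ape': sets bits 1 6 -> bits=1100001010
After insert 'fox': sets bits 6 9 -> bits=1100001011
After insert 'owl': sets bits 1 4 -> bits=1100101011
After insert 'bat': sets bits 2 6 -> bits=1110101011
After insert 'ant': sets bits 7 9 -> bits=1110101111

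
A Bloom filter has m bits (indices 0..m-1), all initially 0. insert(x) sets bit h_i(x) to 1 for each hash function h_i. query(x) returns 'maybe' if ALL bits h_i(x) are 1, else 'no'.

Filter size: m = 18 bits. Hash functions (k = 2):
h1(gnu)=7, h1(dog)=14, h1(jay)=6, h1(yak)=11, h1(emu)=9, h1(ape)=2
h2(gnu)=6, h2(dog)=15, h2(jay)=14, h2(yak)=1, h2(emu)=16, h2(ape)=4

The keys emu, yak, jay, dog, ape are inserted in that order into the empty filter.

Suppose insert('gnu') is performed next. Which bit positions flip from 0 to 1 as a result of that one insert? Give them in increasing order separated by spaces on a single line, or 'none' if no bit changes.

Answer: 7

Derivation:
Start: bits=000000000000000000
After insert 'emu': sets bits 9 16 -> bits=000000000100000010
After insert 'yak': sets bits 1 11 -> bits=010000000101000010
After insert 'jay': sets bits 6 14 -> bits=010000100101001010
After insert 'dog': sets bits 14 15 -> bits=010000100101001110
After insert 'ape': sets bits 2 4 -> bits=011010100101001110
insert 'gnu' would touch bits 6 7; currently bit6=1, bit7=0
Bits that are 0 among those (would change 0->1): 7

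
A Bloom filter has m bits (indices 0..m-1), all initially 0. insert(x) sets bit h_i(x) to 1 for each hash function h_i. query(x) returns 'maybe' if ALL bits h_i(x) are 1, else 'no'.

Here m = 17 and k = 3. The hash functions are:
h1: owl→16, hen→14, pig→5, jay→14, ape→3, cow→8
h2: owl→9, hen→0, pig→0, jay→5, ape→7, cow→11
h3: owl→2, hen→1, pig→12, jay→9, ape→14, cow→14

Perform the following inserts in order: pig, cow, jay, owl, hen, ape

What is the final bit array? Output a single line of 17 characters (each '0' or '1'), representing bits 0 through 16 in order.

Answer: 11110101110110101

Derivation:
Start: bits=00000000000000000
After insert 'pig': sets bits 0 5 12 -> bits=10000100000010000
After insert 'cow': sets bits 8 11 14 -> bits=10000100100110100
After insert 'jay': sets bits 5 9 14 -> bits=10000100110110100
After insert 'owl': sets bits 2 9 16 -> bits=10100100110110101
After insert 'hen': sets bits 0 1 14 -> bits=11100100110110101
After insert 'ape': sets bits 3 7 14 -> bits=11110101110110101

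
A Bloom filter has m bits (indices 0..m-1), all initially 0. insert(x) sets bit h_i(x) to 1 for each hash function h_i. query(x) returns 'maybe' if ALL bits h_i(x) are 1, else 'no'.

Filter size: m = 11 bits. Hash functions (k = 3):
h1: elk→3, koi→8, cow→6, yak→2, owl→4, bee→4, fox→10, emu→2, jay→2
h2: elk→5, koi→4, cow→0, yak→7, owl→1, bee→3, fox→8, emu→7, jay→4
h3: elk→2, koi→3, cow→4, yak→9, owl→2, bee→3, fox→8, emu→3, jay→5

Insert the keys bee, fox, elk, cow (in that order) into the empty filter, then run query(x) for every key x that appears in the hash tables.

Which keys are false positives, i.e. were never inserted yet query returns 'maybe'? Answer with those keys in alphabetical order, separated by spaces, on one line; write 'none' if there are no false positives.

Start: bits=00000000000
After insert 'bee': sets bits 3 4 -> bits=00011000000
After insert 'fox': sets bits 8 10 -> bits=00011000101
After insert 'elk': sets bits 2 3 5 -> bits=00111100101
After insert 'cow': sets bits 0 4 6 -> bits=10111110101
Not inserted: emu jay koi owl yak — query each against bits=10111110101:
query emu: checks bit2=1, bit3=1, bit7=0 (has a 0) -> no => not a false positive
query jay: checks bit2=1, bit4=1, bit5=1 (all 1) -> maybe => FALSE POSITIVE
query koi: checks bit3=1, bit4=1, bit8=1 (all 1) -> maybe => FALSE POSITIVE
query owl: checks bit1=0, bit2=1, bit4=1 (has a 0) -> no => not a false positive
query yak: checks bit2=1, bit7=0, bit9=0 (has a 0) -> no => not a false positive
False positives (alphabetical): jay koi

Answer: jay koi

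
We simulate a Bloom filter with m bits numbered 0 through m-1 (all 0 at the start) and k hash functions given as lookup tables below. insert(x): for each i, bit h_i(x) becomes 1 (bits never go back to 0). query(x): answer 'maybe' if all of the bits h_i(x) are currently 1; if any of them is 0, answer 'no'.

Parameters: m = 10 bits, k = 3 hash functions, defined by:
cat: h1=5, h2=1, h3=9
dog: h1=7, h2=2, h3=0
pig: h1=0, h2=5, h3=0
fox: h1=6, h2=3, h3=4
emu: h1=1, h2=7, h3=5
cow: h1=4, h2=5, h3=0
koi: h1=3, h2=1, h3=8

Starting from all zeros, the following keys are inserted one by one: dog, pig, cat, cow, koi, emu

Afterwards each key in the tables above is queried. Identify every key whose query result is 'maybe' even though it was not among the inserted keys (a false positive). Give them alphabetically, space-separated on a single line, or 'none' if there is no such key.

Start: bits=0000000000
After insert 'dog': sets bits 0 2 7 -> bits=1010000100
After insert 'pig': sets bits 0 5 -> bits=1010010100
After insert 'cat': sets bits 1 5 9 -> bits=1110010101
After insert 'cow': sets bits 0 4 5 -> bits=1110110101
After insert 'koi': sets bits 1 3 8 -> bits=1111110111
After insert 'emu': sets bits 1 5 7 -> bits=1111110111
Not inserted: fox — query each against bits=1111110111:
query fox: checks bit3=1, bit4=1, bit6=0 (has a 0) -> no => not a false positive
False positives (alphabetical): none

Answer: none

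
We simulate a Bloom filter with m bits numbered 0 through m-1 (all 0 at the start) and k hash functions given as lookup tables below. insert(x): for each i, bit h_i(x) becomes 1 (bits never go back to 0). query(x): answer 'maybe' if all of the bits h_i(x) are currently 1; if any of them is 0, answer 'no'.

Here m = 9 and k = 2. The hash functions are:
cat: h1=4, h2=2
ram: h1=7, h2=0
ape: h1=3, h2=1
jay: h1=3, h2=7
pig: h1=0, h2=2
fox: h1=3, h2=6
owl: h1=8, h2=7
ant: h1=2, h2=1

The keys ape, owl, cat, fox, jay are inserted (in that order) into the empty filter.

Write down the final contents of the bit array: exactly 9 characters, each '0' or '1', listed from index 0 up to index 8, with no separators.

Answer: 011110111

Derivation:
Start: bits=000000000
After insert 'ape': sets bits 1 3 -> bits=010100000
After insert 'owl': sets bits 7 8 -> bits=010100011
After insert 'cat': sets bits 2 4 -> bits=011110011
After insert 'fox': sets bits 3 6 -> bits=011110111
After insert 'jay': sets bits 3 7 -> bits=011110111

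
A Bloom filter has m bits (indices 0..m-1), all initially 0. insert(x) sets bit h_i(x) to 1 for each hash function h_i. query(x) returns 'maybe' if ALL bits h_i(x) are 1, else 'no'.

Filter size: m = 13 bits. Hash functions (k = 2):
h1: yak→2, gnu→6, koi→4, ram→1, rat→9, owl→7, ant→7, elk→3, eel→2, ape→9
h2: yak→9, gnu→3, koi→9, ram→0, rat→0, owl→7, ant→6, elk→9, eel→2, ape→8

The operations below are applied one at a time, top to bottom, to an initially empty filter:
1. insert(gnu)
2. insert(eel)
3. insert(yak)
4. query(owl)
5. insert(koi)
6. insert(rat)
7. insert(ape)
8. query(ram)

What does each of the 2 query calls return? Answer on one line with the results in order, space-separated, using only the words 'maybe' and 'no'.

Start: bits=0000000000000
Op 1: insert gnu -> sets bits 3 6 -> bits=0001001000000
Op 2: insert eel -> sets bits 2 -> bits=0011001000000
Op 3: insert yak -> sets bits 2 9 -> bits=0011001001000
Op 4: query owl -> checks bit7=0 (has a 0) -> no
Op 5: insert koi -> sets bits 4 9 -> bits=0011101001000
Op 6: insert rat -> sets bits 0 9 -> bits=1011101001000
Op 7: insert ape -> sets bits 8 9 -> bits=1011101011000
Op 8: query ram -> checks bit0=1, bit1=0 (has a 0) -> no
Query results in order: no no

Answer: no no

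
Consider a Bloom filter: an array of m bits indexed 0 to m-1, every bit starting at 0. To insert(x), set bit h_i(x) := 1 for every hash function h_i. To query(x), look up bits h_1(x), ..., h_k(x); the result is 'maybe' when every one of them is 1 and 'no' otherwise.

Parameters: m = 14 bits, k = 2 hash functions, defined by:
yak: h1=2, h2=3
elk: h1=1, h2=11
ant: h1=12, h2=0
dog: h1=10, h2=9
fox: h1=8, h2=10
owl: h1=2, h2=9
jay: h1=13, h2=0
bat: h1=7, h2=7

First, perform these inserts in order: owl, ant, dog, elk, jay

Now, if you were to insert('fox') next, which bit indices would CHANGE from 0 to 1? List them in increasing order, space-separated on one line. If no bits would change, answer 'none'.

Start: bits=00000000000000
After insert 'owl': sets bits 2 9 -> bits=00100000010000
After insert 'ant': sets bits 0 12 -> bits=10100000010010
After insert 'dog': sets bits 9 10 -> bits=10100000011010
After insert 'elk': sets bits 1 11 -> bits=11100000011110
After insert 'jay': sets bits 0 13 -> bits=11100000011111
insert 'fox' would touch bits 8 10; currently bit8=0, bit10=1
Bits that are 0 among those (would change 0->1): 8

Answer: 8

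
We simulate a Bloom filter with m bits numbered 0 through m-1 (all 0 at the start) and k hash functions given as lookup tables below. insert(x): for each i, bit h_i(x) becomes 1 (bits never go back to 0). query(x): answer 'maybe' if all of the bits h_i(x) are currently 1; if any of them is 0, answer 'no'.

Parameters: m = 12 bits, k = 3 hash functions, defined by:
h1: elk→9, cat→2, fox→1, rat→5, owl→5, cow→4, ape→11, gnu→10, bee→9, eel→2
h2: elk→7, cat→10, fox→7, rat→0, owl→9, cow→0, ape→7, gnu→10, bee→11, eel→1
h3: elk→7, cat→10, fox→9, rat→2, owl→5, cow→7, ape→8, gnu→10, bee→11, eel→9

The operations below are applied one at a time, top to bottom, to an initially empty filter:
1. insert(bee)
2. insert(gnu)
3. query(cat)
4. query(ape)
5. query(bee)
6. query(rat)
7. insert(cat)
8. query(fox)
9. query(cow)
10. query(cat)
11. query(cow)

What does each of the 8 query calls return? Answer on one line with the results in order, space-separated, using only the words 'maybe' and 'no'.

Answer: no no maybe no no no maybe no

Derivation:
Start: bits=000000000000
Op 1: insert bee -> sets bits 9 11 -> bits=000000000101
Op 2: insert gnu -> sets bits 10 -> bits=000000000111
Op 3: query cat -> checks bit2=0, bit10=1 (has a 0) -> no
Op 4: query ape -> checks bit7=0, bit8=0, bit11=1 (has a 0) -> no
Op 5: query bee -> checks bit9=1, bit11=1 (all 1) -> maybe
Op 6: query rat -> checks bit0=0, bit2=0, bit5=0 (has a 0) -> no
Op 7: insert cat -> sets bits 2 10 -> bits=001000000111
Op 8: query fox -> checks bit1=0, bit7=0, bit9=1 (has a 0) -> no
Op 9: query cow -> checks bit0=0, bit4=0, bit7=0 (has a 0) -> no
Op 10: query cat -> checks bit2=1, bit10=1 (all 1) -> maybe
Op 11: query cow -> checks bit0=0, bit4=0, bit7=0 (has a 0) -> no
Query results in order: no no maybe no no no maybe no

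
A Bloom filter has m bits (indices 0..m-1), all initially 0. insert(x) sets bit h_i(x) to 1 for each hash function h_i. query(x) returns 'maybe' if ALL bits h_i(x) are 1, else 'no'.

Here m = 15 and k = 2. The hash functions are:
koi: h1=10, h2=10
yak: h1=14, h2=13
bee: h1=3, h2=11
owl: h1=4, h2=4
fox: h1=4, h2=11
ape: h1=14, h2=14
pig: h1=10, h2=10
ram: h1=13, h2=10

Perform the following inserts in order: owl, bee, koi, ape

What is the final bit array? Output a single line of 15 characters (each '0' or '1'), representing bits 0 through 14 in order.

Start: bits=000000000000000
After insert 'owl': sets bits 4 -> bits=000010000000000
After insert 'bee': sets bits 3 11 -> bits=000110000001000
After insert 'koi': sets bits 10 -> bits=000110000011000
After insert 'ape': sets bits 14 -> bits=000110000011001

Answer: 000110000011001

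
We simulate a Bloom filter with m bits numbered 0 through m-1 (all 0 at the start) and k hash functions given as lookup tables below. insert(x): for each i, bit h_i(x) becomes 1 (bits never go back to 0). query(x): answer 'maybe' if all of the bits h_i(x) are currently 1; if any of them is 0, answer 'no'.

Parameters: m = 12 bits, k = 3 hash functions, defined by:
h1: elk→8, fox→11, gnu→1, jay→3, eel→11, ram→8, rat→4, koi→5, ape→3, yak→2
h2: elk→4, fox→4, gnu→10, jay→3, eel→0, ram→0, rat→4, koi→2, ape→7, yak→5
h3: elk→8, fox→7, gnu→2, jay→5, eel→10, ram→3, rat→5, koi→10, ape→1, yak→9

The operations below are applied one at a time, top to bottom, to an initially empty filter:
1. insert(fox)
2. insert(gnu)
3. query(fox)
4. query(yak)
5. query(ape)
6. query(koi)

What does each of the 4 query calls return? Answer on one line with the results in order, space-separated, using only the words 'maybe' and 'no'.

Start: bits=000000000000
Op 1: insert fox -> sets bits 4 7 11 -> bits=000010010001
Op 2: insert gnu -> sets bits 1 2 10 -> bits=011010010011
Op 3: query fox -> checks bit4=1, bit7=1, bit11=1 (all 1) -> maybe
Op 4: query yak -> checks bit2=1, bit5=0, bit9=0 (has a 0) -> no
Op 5: query ape -> checks bit1=1, bit3=0, bit7=1 (has a 0) -> no
Op 6: query koi -> checks bit2=1, bit5=0, bit10=1 (has a 0) -> no
Query results in order: maybe no no no

Answer: maybe no no no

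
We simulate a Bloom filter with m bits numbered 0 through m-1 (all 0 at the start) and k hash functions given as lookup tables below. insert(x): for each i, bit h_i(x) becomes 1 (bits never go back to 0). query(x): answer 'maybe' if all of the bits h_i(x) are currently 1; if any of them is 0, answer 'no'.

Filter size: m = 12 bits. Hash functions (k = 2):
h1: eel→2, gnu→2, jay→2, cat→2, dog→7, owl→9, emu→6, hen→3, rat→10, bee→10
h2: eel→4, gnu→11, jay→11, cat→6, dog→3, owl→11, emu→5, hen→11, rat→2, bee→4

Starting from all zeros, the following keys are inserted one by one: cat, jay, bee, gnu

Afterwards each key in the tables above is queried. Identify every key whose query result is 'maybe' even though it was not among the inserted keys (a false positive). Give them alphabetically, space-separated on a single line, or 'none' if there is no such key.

Answer: eel rat

Derivation:
Start: bits=000000000000
After insert 'cat': sets bits 2 6 -> bits=001000100000
After insert 'jay': sets bits 2 11 -> bits=001000100001
After insert 'bee': sets bits 4 10 -> bits=001010100011
After insert 'gnu': sets bits 2 11 -> bits=001010100011
Not inserted: dog eel emu hen owl rat — query each against bits=001010100011:
query dog: checks bit3=0, bit7=0 (has a 0) -> no => not a false positive
query eel: checks bit2=1, bit4=1 (all 1) -> maybe => FALSE POSITIVE
query emu: checks bit5=0, bit6=1 (has a 0) -> no => not a false positive
query hen: checks bit3=0, bit11=1 (has a 0) -> no => not a false positive
query owl: checks bit9=0, bit11=1 (has a 0) -> no => not a false positive
query rat: checks bit2=1, bit10=1 (all 1) -> maybe => FALSE POSITIVE
False positives (alphabetical): eel rat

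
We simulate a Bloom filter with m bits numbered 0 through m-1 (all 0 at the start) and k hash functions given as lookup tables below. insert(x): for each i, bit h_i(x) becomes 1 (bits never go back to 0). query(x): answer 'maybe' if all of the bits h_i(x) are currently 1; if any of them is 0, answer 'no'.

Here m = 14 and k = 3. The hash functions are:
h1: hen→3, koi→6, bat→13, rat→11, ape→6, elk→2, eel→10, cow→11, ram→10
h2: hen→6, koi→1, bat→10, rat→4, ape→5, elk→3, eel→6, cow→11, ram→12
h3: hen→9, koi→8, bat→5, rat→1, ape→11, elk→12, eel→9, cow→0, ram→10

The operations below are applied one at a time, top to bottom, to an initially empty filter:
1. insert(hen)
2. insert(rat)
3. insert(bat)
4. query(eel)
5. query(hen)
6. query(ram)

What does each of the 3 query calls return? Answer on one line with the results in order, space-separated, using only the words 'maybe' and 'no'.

Start: bits=00000000000000
Op 1: insert hen -> sets bits 3 6 9 -> bits=00010010010000
Op 2: insert rat -> sets bits 1 4 11 -> bits=01011010010100
Op 3: insert bat -> sets bits 5 10 13 -> bits=01011110011101
Op 4: query eel -> checks bit6=1, bit9=1, bit10=1 (all 1) -> maybe
Op 5: query hen -> checks bit3=1, bit6=1, bit9=1 (all 1) -> maybe
Op 6: query ram -> checks bit10=1, bit12=0 (has a 0) -> no
Query results in order: maybe maybe no

Answer: maybe maybe no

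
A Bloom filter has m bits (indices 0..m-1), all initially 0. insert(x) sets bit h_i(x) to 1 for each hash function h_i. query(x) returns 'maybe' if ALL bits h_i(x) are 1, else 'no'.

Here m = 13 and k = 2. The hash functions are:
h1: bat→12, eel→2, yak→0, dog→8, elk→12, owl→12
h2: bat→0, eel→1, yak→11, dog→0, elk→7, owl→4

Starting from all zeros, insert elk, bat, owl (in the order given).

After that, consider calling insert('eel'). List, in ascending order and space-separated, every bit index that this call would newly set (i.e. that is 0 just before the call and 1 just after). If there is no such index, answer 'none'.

Start: bits=0000000000000
After insert 'elk': sets bits 7 12 -> bits=0000000100001
After insert 'bat': sets bits 0 12 -> bits=1000000100001
After insert 'owl': sets bits 4 12 -> bits=1000100100001
insert 'eel' would touch bits 1 2; currently bit1=0, bit2=0
Bits that are 0 among those (would change 0->1): 1 2

Answer: 1 2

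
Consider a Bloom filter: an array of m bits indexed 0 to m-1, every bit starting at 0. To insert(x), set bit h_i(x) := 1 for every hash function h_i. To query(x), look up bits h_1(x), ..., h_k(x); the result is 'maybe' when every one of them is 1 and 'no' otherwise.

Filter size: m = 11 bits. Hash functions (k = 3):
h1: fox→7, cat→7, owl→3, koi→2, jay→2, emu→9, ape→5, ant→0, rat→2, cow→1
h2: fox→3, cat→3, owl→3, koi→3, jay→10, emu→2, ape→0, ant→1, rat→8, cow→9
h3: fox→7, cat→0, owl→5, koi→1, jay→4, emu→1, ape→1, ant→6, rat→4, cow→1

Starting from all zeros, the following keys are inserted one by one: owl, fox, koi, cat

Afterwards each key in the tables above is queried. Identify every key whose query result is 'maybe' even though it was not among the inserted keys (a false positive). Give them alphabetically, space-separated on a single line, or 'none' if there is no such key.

Answer: ape

Derivation:
Start: bits=00000000000
After insert 'owl': sets bits 3 5 -> bits=00010100000
After insert 'fox': sets bits 3 7 -> bits=00010101000
After insert 'koi': sets bits 1 2 3 -> bits=01110101000
After insert 'cat': sets bits 0 3 7 -> bits=11110101000
Not inserted: ant ape cow emu jay rat — query each against bits=11110101000:
query ant: checks bit0=1, bit1=1, bit6=0 (has a 0) -> no => not a false positive
query ape: checks bit0=1, bit1=1, bit5=1 (all 1) -> maybe => FALSE POSITIVE
query cow: checks bit1=1, bit9=0 (has a 0) -> no => not a false positive
query emu: checks bit1=1, bit2=1, bit9=0 (has a 0) -> no => not a false positive
query jay: checks bit2=1, bit4=0, bit10=0 (has a 0) -> no => not a false positive
query rat: checks bit2=1, bit4=0, bit8=0 (has a 0) -> no => not a false positive
False positives (alphabetical): ape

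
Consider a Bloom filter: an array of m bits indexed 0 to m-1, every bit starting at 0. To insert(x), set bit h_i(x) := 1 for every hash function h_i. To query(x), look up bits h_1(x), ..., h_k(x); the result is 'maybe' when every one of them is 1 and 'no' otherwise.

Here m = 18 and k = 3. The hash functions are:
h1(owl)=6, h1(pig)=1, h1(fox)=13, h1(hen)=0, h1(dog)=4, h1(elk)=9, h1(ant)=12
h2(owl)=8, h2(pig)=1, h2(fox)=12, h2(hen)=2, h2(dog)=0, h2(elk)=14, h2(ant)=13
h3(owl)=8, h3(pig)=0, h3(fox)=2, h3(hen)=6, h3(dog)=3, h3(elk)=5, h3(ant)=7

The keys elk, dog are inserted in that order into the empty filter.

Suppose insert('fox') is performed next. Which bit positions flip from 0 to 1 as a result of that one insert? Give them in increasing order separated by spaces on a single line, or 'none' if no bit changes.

Answer: 2 12 13

Derivation:
Start: bits=000000000000000000
After insert 'elk': sets bits 5 9 14 -> bits=000001000100001000
After insert 'dog': sets bits 0 3 4 -> bits=100111000100001000
insert 'fox' would touch bits 2 12 13; currently bit2=0, bit12=0, bit13=0
Bits that are 0 among those (would change 0->1): 2 12 13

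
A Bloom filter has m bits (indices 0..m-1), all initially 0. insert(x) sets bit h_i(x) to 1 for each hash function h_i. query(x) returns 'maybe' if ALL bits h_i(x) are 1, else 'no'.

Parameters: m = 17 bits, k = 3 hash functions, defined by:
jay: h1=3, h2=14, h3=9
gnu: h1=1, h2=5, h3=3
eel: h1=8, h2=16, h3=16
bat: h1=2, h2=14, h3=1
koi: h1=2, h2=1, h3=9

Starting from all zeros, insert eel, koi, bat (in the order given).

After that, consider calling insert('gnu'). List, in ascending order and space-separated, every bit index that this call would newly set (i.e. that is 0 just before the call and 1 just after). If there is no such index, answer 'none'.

Start: bits=00000000000000000
After insert 'eel': sets bits 8 16 -> bits=00000000100000001
After insert 'koi': sets bits 1 2 9 -> bits=01100000110000001
After insert 'bat': sets bits 1 2 14 -> bits=01100000110000101
insert 'gnu' would touch bits 1 3 5; currently bit1=1, bit3=0, bit5=0
Bits that are 0 among those (would change 0->1): 3 5

Answer: 3 5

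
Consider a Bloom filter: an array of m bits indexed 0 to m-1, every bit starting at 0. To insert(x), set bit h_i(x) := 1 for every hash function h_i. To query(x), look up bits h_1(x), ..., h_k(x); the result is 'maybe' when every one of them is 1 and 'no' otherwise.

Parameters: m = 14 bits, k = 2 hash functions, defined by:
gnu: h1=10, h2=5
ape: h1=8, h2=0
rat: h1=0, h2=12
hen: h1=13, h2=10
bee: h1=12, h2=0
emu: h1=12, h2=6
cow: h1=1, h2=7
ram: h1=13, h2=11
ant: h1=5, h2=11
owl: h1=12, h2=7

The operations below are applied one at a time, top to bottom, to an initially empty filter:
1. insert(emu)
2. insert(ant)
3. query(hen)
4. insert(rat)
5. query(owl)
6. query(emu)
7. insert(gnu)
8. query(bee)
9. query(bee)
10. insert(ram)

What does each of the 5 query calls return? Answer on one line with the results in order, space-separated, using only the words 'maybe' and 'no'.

Answer: no no maybe maybe maybe

Derivation:
Start: bits=00000000000000
Op 1: insert emu -> sets bits 6 12 -> bits=00000010000010
Op 2: insert ant -> sets bits 5 11 -> bits=00000110000110
Op 3: query hen -> checks bit10=0, bit13=0 (has a 0) -> no
Op 4: insert rat -> sets bits 0 12 -> bits=10000110000110
Op 5: query owl -> checks bit7=0, bit12=1 (has a 0) -> no
Op 6: query emu -> checks bit6=1, bit12=1 (all 1) -> maybe
Op 7: insert gnu -> sets bits 5 10 -> bits=10000110001110
Op 8: query bee -> checks bit0=1, bit12=1 (all 1) -> maybe
Op 9: query bee -> checks bit0=1, bit12=1 (all 1) -> maybe
Op 10: insert ram -> sets bits 11 13 -> bits=10000110001111
Query results in order: no no maybe maybe maybe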